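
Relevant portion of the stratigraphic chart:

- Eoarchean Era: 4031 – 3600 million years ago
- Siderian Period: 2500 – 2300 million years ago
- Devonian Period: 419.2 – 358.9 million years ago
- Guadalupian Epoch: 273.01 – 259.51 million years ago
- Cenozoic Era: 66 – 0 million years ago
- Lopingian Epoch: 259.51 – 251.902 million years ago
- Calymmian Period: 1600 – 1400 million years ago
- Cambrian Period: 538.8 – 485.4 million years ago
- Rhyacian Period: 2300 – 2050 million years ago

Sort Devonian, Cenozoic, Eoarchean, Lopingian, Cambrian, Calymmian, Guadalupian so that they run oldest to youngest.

Eoarchean, Calymmian, Cambrian, Devonian, Guadalupian, Lopingian, Cenozoic

Read off each span (Ma): Devonian 419.2–358.9; Cenozoic 66–0; Eoarchean 4031–3600; Lopingian 259.51–251.902; Cambrian 538.8–485.4; Calymmian 1600–1400; Guadalupian 273.01–259.51.
Larger Ma is older, so oldest→youngest is Eoarchean, Calymmian, Cambrian, Devonian, Guadalupian, Lopingian, Cenozoic.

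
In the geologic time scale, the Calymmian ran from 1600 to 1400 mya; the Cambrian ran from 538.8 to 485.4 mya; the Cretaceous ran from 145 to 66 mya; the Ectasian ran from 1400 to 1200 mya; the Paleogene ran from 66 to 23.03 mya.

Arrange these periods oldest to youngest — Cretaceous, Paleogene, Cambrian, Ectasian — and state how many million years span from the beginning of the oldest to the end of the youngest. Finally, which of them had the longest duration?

Start ages (Ma): Ectasian 1400, Cambrian 538.8, Cretaceous 145, Paleogene 66.
Ordered oldest to youngest: Ectasian, Cambrian, Cretaceous, Paleogene.
Span = 1400 − 23.03 = 1376.97 Myr.
Durations: Cambrian 53.4, Ectasian 200, Cretaceous 79, Paleogene 42.97 → longest is Ectasian (200 Myr).

Ectasian → Cambrian → Cretaceous → Paleogene; total span 1376.97 Myr; longest is Ectasian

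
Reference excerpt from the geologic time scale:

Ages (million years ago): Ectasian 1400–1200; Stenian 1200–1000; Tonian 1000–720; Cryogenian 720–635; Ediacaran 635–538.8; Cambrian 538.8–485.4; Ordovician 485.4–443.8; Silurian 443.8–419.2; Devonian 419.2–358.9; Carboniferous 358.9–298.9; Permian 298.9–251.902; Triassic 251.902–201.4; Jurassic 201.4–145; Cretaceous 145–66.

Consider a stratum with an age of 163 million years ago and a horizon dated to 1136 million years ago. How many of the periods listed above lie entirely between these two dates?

1136 Ma sits inside the Stenian (1200–1000) and 163 Ma inside the Jurassic (201.4–145); neither of those is wholly between the two dates.
The listed periods lying completely between them are Tonian, Cryogenian, Ediacaran, Cambrian, Ordovician, Silurian, Devonian, Carboniferous, Permian, Triassic — 10 in all.

10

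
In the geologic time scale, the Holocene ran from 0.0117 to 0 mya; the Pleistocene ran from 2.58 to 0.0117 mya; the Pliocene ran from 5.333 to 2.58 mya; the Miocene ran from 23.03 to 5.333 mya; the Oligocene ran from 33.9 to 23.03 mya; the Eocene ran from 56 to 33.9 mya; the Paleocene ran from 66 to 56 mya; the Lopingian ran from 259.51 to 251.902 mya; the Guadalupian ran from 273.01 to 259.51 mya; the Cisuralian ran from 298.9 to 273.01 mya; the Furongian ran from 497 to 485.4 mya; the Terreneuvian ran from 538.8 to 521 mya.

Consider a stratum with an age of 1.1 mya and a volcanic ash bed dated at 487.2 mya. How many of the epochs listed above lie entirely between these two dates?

487.2 Ma sits inside the Furongian (497–485.4) and 1.1 Ma inside the Pleistocene (2.58–0.0117); neither of those is wholly between the two dates.
The listed epochs lying completely between them are Cisuralian, Guadalupian, Lopingian, Paleocene, Eocene, Oligocene, Miocene, Pliocene — 8 in all.

8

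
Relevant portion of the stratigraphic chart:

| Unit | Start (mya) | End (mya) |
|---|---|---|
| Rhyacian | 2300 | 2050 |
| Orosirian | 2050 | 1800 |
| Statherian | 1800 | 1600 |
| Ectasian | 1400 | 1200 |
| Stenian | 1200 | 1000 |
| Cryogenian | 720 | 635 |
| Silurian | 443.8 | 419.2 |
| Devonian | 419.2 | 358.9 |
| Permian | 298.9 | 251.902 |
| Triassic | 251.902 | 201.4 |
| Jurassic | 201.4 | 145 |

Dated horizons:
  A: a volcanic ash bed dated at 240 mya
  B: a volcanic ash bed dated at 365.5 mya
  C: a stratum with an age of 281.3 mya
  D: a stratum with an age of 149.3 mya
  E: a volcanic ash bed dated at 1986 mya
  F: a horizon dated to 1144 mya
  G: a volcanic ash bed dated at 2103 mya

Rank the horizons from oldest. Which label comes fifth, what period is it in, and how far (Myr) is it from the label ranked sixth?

C, in the Permian; 41.3 million years to A

Larger Ma means older, so oldest first: G 2103 > E 1986 > F 1144 > B 365.5 > C 281.3 > A 240 > D 149.3.
Counting 5 along gives C (281.3 Ma); the excerpt puts that inside the Permian, 298.9–251.902 Ma.
Next in line is A (240 Ma), and 281.3 − 240 = 41.3 Myr.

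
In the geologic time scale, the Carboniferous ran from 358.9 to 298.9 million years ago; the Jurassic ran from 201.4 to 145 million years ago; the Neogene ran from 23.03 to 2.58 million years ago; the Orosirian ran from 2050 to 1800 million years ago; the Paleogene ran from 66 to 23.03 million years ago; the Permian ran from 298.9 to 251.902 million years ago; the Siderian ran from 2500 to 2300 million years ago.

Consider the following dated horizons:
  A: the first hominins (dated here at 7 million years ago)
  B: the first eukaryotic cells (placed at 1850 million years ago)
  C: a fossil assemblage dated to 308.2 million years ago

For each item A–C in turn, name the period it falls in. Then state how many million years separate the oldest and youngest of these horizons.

A — Neogene; B — Orosirian; C — Carboniferous; span 1843 million years

A: 7 Ma lies in 23.03–2.58 Ma, so Neogene.
B: 1850 Ma lies in 2050–1800 Ma, so Orosirian.
C: 308.2 Ma lies in 358.9–298.9 Ma, so Carboniferous.
Oldest = 1850 Ma, youngest = 7 Ma → span 1843 Myr.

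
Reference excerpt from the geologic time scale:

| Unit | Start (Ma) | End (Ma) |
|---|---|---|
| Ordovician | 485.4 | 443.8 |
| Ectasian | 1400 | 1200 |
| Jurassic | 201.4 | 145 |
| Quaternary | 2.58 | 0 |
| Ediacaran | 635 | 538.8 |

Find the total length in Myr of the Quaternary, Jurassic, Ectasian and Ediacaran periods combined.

355.18 million years

Each duration: Quaternary = 2.58; Jurassic = 56.4; Ectasian = 200; Ediacaran = 96.2.
Sum: 2.58 + 56.4 + 200 + 96.2 = 355.18 Myr.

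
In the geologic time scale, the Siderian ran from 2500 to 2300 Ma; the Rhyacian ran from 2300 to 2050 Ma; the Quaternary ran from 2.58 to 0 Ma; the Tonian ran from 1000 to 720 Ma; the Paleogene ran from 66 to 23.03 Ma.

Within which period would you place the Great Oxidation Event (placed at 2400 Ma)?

2400 Ma lies between 2500 and 2300 Ma, so it falls in the Siderian.

Siderian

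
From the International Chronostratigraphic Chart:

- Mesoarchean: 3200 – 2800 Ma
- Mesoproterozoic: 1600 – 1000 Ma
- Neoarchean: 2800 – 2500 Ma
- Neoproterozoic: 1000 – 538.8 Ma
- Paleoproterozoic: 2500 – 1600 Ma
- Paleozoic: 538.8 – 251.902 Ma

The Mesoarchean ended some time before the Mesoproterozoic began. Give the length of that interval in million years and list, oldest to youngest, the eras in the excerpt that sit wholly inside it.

1200 million years; Neoarchean, Paleoproterozoic

The Mesoarchean closes at 2800 Ma and the Mesoproterozoic opens at 1600 Ma, so the interval is 2800 − 1600 = 1200 Myr.
An era fits inside if it starts at or after 2800 Ma and ends at or before 1600 Ma; oldest first that gives Neoarchean, Paleoproterozoic.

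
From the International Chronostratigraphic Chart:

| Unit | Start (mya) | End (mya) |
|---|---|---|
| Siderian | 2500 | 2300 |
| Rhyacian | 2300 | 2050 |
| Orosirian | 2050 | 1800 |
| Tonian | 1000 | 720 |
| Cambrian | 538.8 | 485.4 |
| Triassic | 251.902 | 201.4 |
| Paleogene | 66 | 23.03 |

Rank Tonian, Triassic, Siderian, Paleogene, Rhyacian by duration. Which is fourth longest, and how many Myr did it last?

Start − end for each: Tonian 1000 − 720 = 280; Triassic 251.902 − 201.4 = 50.502; Siderian 2500 − 2300 = 200; Paleogene 66 − 23.03 = 42.97; Rhyacian 2300 − 2050 = 250.
Ranking these from longest: Tonian > Rhyacian > Siderian > Triassic > Paleogene.
Position 4 in that ranking is Triassic, which lasted 50.502 Myr.

Triassic, 50.502 million years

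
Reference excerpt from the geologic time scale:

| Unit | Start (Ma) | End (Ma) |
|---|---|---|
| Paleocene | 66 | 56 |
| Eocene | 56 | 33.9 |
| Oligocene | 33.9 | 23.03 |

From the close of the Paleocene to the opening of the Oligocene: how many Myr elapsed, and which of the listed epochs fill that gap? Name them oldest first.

End of Paleocene = 56 Ma; start of Oligocene = 33.9 Ma.
Gap = 56 − 33.9 = 22.1 Myr.
Epochs wholly inside 56–33.9 Ma: Eocene (56–33.9).

22.1 million years; Eocene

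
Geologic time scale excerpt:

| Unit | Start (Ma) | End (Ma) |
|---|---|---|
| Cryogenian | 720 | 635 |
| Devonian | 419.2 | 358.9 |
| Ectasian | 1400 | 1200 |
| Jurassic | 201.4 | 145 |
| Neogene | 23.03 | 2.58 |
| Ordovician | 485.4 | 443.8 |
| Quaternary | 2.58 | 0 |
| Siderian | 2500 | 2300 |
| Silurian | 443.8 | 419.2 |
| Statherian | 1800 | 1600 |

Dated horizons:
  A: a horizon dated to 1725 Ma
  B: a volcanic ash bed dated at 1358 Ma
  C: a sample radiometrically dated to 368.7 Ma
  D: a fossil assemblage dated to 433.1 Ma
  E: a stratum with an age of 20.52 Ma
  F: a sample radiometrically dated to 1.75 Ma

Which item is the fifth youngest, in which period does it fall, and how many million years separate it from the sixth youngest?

B, in the Ectasian; 367 million years to A

Sorted youngest-first by Ma: F (1.75), E (20.52), C (368.7), D (433.1), B (1358), A (1725).
The fifth youngest is B at 1358 Ma, which lies in 1400–1200 Ma: the Ectasian.
The sixth youngest is A at 1725 Ma; separation = |1358 − 1725| = 367 Myr.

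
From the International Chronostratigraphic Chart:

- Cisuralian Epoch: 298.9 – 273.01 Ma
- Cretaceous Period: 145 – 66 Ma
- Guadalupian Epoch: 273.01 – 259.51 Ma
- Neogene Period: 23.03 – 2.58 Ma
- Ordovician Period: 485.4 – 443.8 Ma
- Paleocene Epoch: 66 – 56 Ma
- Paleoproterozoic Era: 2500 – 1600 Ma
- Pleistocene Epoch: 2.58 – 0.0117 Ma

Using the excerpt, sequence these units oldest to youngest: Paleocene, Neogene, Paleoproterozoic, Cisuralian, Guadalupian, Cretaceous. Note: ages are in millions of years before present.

Paleoproterozoic, then Cisuralian, then Guadalupian, then Cretaceous, then Paleocene, then Neogene

Sorting by start age (descending Ma, since larger Ma = older): Paleoproterozoic began 2500, Cisuralian began 298.9, Guadalupian began 273.01, Cretaceous began 145, Paleocene began 66, Neogene began 23.03.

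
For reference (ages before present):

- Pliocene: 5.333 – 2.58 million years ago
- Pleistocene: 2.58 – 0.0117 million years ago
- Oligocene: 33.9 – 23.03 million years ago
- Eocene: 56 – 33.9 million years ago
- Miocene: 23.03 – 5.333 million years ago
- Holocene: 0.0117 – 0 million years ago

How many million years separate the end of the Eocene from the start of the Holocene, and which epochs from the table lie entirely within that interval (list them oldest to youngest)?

The Eocene closes at 33.9 Ma and the Holocene opens at 0.0117 Ma, so the interval is 33.9 − 0.0117 = 33.8883 Myr.
An epoch fits inside if it starts at or after 33.9 Ma and ends at or before 0.0117 Ma; oldest first that gives Oligocene, Miocene, Pliocene, Pleistocene.

33.8883 million years; Oligocene, Miocene, Pliocene, Pleistocene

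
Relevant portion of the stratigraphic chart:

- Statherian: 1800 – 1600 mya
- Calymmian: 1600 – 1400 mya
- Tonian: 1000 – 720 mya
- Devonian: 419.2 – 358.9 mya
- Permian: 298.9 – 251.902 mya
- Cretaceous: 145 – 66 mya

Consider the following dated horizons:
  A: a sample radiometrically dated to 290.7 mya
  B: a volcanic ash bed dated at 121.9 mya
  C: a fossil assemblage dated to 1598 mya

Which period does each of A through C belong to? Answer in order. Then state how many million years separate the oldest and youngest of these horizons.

Match each age against the start–end ranges in the excerpt: A = 290.7 Ma → Permian (298.9–251.902); B = 121.9 Ma → Cretaceous (145–66); C = 1598 Ma → Calymmian (1600–1400).
The largest age is 1598 Ma and the smallest is 121.9 Ma; their difference is 1476.1 Myr.

A — Permian; B — Cretaceous; C — Calymmian; span 1476.1 million years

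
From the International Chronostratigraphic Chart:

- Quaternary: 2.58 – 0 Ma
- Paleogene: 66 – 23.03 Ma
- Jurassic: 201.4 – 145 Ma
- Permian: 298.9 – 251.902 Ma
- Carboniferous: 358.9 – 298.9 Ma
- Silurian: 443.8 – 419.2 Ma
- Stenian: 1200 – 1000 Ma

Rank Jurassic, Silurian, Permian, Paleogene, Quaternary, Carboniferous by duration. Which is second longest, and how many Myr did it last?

Jurassic, 56.4 million years

Durations: Jurassic 56.4; Silurian 24.6; Permian 46.998; Paleogene 42.97; Quaternary 2.58; Carboniferous 60 Myr.
Sorted longest-first: Carboniferous (60), Jurassic (56.4), Permian (46.998), Paleogene (42.97), Silurian (24.6), Quaternary (2.58).
The second longest is Jurassic at 56.4 Myr.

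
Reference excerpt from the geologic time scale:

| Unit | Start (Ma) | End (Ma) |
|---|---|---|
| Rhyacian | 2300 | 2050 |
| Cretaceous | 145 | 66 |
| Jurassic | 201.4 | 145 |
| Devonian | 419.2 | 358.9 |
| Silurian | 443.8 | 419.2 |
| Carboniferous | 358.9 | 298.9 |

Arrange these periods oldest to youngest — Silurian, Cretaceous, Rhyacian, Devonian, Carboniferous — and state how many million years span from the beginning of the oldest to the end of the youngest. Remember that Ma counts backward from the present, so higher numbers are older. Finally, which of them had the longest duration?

Rhyacian → Silurian → Devonian → Carboniferous → Cretaceous; total span 2234 Myr; longest is Rhyacian

From the excerpt: Silurian 443.8–419.2; Cretaceous 145–66; Rhyacian 2300–2050; Devonian 419.2–358.9; Carboniferous 358.9–298.9 (Ma).
Larger Ma is earlier, so the oldest is Rhyacian and the youngest is Cretaceous; oldest to youngest: Rhyacian, Silurian, Devonian, Carboniferous, Cretaceous.
Oldest start 2300 minus youngest end 66 gives 2234 Myr overall.
Individual lengths (start − end): Devonian 60.3; Carboniferous 60; Rhyacian 250; Silurian 24.6; Cretaceous 79. The largest is Rhyacian at 250 Myr.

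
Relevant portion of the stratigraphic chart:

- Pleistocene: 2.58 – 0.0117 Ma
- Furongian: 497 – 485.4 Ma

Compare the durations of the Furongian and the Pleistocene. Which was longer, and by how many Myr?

Furongian: 497 − 485.4 = 11.6 Myr.
Pleistocene: 2.58 − 0.0117 = 2.5683 Myr.
Difference: 11.6 − 2.5683 = 9.0317 Myr, so the Furongian was longer.

Furongian, by 9.0317 million years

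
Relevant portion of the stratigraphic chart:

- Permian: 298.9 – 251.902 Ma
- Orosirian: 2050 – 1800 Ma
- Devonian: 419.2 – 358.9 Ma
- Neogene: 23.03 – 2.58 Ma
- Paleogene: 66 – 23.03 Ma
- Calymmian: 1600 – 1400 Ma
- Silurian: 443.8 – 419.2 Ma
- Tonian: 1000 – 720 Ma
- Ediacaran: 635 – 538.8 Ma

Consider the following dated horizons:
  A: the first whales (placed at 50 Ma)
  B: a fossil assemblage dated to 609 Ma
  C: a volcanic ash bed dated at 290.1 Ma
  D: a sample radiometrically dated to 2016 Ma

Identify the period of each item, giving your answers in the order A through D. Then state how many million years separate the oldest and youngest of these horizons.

A — Paleogene; B — Ediacaran; C — Permian; D — Orosirian; span 1966 million years

Match each age against the start–end ranges in the excerpt: A = 50 Ma → Paleogene (66–23.03); B = 609 Ma → Ediacaran (635–538.8); C = 290.1 Ma → Permian (298.9–251.902); D = 2016 Ma → Orosirian (2050–1800).
The largest age is 2016 Ma and the smallest is 50 Ma; their difference is 1966 Myr.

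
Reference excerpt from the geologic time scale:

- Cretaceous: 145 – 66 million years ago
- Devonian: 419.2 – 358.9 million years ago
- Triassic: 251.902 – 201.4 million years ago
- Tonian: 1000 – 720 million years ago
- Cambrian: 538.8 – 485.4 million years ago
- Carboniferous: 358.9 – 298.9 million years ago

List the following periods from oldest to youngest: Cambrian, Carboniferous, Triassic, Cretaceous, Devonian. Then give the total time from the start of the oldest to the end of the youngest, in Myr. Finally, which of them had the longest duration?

Cambrian, Devonian, Carboniferous, Triassic, Cretaceous; total span 472.8 Myr; longest is Cretaceous

Start ages (Ma): Cambrian 538.8, Devonian 419.2, Carboniferous 358.9, Triassic 251.902, Cretaceous 145.
Ordered oldest to youngest: Cambrian, Devonian, Carboniferous, Triassic, Cretaceous.
Span = 538.8 − 66 = 472.8 Myr.
Durations: Cambrian 53.4, Carboniferous 60, Triassic 50.502, Cretaceous 79, Devonian 60.3 → longest is Cretaceous (79 Myr).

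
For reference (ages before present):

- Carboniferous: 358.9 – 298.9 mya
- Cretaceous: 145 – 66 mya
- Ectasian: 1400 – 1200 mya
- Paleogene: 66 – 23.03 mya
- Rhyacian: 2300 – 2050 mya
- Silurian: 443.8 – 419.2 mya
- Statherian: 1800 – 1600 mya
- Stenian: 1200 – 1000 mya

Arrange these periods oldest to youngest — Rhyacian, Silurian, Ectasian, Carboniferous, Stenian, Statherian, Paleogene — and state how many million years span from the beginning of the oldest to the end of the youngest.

Rhyacian → Statherian → Ectasian → Stenian → Silurian → Carboniferous → Paleogene; total span 2276.97 Myr

From the excerpt: Rhyacian 2300–2050; Silurian 443.8–419.2; Ectasian 1400–1200; Carboniferous 358.9–298.9; Stenian 1200–1000; Statherian 1800–1600; Paleogene 66–23.03 (Ma).
Larger Ma is earlier, so the oldest is Rhyacian and the youngest is Paleogene; oldest to youngest: Rhyacian, Statherian, Ectasian, Stenian, Silurian, Carboniferous, Paleogene.
Oldest start 2300 minus youngest end 23.03 gives 2276.97 Myr overall.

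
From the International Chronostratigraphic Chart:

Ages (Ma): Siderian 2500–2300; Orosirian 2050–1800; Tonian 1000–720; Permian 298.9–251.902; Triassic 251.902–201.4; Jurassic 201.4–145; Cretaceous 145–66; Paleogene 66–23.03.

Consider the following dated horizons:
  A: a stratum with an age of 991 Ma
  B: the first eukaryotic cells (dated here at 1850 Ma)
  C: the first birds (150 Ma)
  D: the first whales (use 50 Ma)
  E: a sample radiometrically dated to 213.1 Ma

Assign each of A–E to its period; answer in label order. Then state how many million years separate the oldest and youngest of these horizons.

A — Tonian; B — Orosirian; C — Jurassic; D — Paleogene; E — Triassic; span 1800 million years

Match each age against the start–end ranges in the excerpt: A = 991 Ma → Tonian (1000–720); B = 1850 Ma → Orosirian (2050–1800); C = 150 Ma → Jurassic (201.4–145); D = 50 Ma → Paleogene (66–23.03); E = 213.1 Ma → Triassic (251.902–201.4).
The largest age is 1850 Ma and the smallest is 50 Ma; their difference is 1800 Myr.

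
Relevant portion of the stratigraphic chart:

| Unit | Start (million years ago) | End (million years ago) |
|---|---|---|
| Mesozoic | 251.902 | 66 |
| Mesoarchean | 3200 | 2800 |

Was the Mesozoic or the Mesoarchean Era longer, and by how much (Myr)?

Mesoarchean, by 214.098 million years

Mesozoic: 251.902 − 66 = 185.902 Myr.
Mesoarchean: 3200 − 2800 = 400 Myr.
Difference: 400 − 185.902 = 214.098 Myr, so the Mesoarchean was longer.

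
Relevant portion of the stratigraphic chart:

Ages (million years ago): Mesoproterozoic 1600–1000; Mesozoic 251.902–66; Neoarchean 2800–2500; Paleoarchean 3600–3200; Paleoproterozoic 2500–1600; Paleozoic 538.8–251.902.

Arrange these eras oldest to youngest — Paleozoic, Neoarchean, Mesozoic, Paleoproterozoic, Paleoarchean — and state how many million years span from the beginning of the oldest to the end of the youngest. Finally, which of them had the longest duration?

Paleoarchean, Neoarchean, Paleoproterozoic, Paleozoic, Mesozoic; total span 3534 Myr; longest is Paleoproterozoic

From the excerpt: Paleozoic 538.8–251.902; Neoarchean 2800–2500; Mesozoic 251.902–66; Paleoproterozoic 2500–1600; Paleoarchean 3600–3200 (Ma).
Larger Ma is earlier, so the oldest is Paleoarchean and the youngest is Mesozoic; oldest to youngest: Paleoarchean, Neoarchean, Paleoproterozoic, Paleozoic, Mesozoic.
Oldest start 3600 minus youngest end 66 gives 3534 Myr overall.
Individual lengths (start − end): Paleozoic 286.898; Neoarchean 300; Paleoarchean 400; Paleoproterozoic 900; Mesozoic 185.902. The largest is Paleoproterozoic at 900 Myr.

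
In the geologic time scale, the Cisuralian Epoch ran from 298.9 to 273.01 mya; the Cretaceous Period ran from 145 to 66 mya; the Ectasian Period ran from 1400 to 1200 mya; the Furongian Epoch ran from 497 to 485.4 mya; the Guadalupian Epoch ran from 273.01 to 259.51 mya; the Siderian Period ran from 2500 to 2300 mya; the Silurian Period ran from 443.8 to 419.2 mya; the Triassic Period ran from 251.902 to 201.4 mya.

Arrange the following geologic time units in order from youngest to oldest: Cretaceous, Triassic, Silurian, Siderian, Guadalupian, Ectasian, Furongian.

Sorting by start age (ascending Ma, since larger Ma = older): Cretaceous began 145, Triassic began 251.902, Guadalupian began 273.01, Silurian began 443.8, Furongian began 497, Ectasian began 1400, Siderian began 2500.

Cretaceous, Triassic, Guadalupian, Silurian, Furongian, Ectasian, Siderian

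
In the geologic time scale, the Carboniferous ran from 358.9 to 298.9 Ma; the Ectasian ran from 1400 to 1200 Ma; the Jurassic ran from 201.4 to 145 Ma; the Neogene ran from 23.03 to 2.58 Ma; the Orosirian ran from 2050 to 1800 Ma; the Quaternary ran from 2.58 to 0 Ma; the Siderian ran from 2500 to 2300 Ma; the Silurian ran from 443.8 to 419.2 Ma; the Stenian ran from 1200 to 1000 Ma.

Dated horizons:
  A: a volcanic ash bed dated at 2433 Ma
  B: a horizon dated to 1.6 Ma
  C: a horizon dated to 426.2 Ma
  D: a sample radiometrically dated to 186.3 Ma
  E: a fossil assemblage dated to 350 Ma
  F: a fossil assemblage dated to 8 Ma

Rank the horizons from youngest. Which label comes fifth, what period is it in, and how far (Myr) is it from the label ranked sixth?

C, in the Silurian; 2006.8 million years to A

Smaller Ma means younger, so youngest first: B 1.6 < F 8 < D 186.3 < E 350 < C 426.2 < A 2433.
Counting 5 along gives C (426.2 Ma); the excerpt puts that inside the Silurian, 443.8–419.2 Ma.
Next in line is A (2433 Ma), and 2433 − 426.2 = 2006.8 Myr.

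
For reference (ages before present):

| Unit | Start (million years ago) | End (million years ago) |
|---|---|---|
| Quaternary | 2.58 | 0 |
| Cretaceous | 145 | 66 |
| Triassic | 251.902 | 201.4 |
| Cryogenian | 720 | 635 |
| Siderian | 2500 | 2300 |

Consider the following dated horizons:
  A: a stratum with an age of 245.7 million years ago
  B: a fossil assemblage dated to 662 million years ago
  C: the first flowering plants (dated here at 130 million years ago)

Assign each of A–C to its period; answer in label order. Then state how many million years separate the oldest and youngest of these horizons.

Match each age against the start–end ranges in the excerpt: A = 245.7 Ma → Triassic (251.902–201.4); B = 662 Ma → Cryogenian (720–635); C = 130 Ma → Cretaceous (145–66).
The largest age is 662 Ma and the smallest is 130 Ma; their difference is 532 Myr.

A — Triassic; B — Cryogenian; C — Cretaceous; span 532 million years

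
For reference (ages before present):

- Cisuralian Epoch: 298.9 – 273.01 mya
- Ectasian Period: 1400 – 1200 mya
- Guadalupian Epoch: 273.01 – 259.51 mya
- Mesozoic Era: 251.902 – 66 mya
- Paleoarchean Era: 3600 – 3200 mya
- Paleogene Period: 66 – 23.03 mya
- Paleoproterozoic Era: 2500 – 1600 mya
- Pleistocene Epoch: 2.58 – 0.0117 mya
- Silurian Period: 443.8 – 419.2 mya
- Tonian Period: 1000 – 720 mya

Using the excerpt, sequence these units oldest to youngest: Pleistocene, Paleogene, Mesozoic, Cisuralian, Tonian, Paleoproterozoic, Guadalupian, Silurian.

Paleoproterozoic → Tonian → Silurian → Cisuralian → Guadalupian → Mesozoic → Paleogene → Pleistocene

Sorting by start age (descending Ma, since larger Ma = older): Paleoproterozoic start 2500, Tonian start 1000, Silurian start 443.8, Cisuralian start 298.9, Guadalupian start 273.01, Mesozoic start 251.902, Paleogene start 66, Pleistocene start 2.58.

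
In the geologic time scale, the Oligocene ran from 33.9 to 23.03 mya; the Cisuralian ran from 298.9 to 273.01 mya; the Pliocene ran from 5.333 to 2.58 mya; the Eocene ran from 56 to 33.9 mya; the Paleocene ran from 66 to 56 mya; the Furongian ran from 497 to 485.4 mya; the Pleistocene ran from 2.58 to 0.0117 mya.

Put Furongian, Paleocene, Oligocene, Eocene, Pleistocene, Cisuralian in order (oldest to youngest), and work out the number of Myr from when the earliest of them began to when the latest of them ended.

Start ages (Ma): Furongian 497, Cisuralian 298.9, Paleocene 66, Eocene 56, Oligocene 33.9, Pleistocene 2.58.
Ordered oldest to youngest: Furongian, Cisuralian, Paleocene, Eocene, Oligocene, Pleistocene.
Span = 497 − 0.0117 = 496.9883 Myr.

Furongian → Cisuralian → Paleocene → Eocene → Oligocene → Pleistocene; total span 496.9883 Myr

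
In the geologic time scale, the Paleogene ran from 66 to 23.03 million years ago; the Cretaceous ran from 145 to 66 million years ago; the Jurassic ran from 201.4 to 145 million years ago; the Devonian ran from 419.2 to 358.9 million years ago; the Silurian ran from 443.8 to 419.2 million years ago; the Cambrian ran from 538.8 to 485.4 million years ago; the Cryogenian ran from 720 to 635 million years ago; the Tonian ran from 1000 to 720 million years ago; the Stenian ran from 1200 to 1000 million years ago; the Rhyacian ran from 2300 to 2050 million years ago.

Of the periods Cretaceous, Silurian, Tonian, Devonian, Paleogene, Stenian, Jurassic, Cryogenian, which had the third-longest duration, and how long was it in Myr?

Cryogenian, 85 million years

Start − end for each: Cretaceous 145 − 66 = 79; Silurian 443.8 − 419.2 = 24.6; Tonian 1000 − 720 = 280; Devonian 419.2 − 358.9 = 60.3; Paleogene 66 − 23.03 = 42.97; Stenian 1200 − 1000 = 200; Jurassic 201.4 − 145 = 56.4; Cryogenian 720 − 635 = 85.
Ranking these from longest: Tonian > Stenian > Cryogenian > Cretaceous > Devonian > Jurassic > Paleogene > Silurian.
Position 3 in that ranking is Cryogenian, which lasted 85 Myr.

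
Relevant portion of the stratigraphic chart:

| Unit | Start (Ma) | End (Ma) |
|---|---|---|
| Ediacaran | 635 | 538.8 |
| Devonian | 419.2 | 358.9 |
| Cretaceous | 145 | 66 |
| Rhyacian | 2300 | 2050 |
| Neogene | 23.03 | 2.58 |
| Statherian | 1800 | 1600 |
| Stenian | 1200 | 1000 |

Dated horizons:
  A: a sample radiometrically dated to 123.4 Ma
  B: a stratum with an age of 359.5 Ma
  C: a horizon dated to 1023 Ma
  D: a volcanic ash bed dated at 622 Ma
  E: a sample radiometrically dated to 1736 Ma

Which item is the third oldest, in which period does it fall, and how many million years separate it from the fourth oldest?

Larger Ma means older, so oldest first: E 1736 > C 1023 > D 622 > B 359.5 > A 123.4.
Counting 3 along gives D (622 Ma); the excerpt puts that inside the Ediacaran, 635–538.8 Ma.
Next in line is B (359.5 Ma), and 622 − 359.5 = 262.5 Myr.

D, in the Ediacaran; 262.5 million years to B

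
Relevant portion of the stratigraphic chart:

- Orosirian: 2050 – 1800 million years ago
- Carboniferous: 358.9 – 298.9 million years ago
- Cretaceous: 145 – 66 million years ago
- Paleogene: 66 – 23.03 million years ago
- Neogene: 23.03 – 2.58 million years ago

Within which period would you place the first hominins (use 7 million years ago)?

Neogene

7 Ma lies between 23.03 and 2.58 Ma, so it falls in the Neogene.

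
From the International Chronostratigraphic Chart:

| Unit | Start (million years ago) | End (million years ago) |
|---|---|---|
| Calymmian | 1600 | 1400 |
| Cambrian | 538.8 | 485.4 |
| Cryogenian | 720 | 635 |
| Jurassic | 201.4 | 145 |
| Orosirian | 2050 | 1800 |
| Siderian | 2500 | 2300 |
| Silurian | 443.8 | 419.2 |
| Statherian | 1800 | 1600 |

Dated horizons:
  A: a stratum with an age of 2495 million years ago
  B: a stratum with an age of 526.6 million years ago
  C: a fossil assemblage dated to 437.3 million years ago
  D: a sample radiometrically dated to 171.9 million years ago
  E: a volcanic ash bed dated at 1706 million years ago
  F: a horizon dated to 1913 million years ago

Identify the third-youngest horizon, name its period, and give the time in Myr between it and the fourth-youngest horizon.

Sorted youngest-first by Ma: D (171.9), C (437.3), B (526.6), E (1706), F (1913), A (2495).
The third youngest is B at 526.6 Ma, which lies in 538.8–485.4 Ma: the Cambrian.
The fourth youngest is E at 1706 Ma; separation = |526.6 − 1706| = 1179.4 Myr.

B, in the Cambrian; 1179.4 million years to E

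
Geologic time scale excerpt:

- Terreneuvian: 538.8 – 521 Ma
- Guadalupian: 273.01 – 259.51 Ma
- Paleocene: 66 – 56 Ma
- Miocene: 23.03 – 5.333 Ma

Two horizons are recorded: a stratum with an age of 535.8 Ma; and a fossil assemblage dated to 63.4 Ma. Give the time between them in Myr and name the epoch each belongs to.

Elapsed time: 535.8 − 63.4 = 472.4 Myr.
535.8 Ma lies within 538.8–521 Ma: Terreneuvian.
63.4 Ma lies within 66–56 Ma: Paleocene.

472.4 million years apart; the first in the Terreneuvian, the second in the Paleocene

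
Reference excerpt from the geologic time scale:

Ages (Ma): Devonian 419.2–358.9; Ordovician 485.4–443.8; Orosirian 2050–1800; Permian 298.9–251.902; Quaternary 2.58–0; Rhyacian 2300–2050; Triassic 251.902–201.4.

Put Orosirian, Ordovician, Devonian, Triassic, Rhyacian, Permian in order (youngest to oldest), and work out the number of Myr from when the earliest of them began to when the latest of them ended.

Start ages (Ma): Rhyacian 2300, Orosirian 2050, Ordovician 485.4, Devonian 419.2, Permian 298.9, Triassic 251.902.
Ordered youngest to oldest: Triassic, Permian, Devonian, Ordovician, Orosirian, Rhyacian.
Span = 2300 − 201.4 = 2098.6 Myr.

Triassic, Permian, Devonian, Ordovician, Orosirian, Rhyacian; total span 2098.6 Myr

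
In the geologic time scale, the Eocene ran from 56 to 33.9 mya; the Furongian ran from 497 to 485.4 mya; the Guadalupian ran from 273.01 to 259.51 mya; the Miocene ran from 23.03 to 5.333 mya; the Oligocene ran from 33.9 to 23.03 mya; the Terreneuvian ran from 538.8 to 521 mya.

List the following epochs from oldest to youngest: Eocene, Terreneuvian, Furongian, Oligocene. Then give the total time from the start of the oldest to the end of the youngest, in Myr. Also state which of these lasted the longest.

Terreneuvian, Furongian, Eocene, Oligocene; total span 515.77 Myr; longest is Eocene

Start ages (Ma): Terreneuvian 538.8, Furongian 497, Eocene 56, Oligocene 33.9.
Ordered oldest to youngest: Terreneuvian, Furongian, Eocene, Oligocene.
Span = 538.8 − 23.03 = 515.77 Myr.
Durations: Oligocene 10.87, Eocene 22.1, Terreneuvian 17.8, Furongian 11.6 → longest is Eocene (22.1 Myr).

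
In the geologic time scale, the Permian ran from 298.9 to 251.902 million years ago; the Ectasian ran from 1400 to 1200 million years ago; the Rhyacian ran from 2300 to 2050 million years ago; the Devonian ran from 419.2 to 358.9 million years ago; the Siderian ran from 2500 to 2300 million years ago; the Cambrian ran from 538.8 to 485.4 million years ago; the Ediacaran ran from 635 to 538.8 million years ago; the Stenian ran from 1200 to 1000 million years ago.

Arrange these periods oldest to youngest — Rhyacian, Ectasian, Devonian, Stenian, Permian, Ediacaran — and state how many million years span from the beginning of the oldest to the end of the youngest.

Rhyacian → Ectasian → Stenian → Ediacaran → Devonian → Permian; total span 2048.098 Myr

From the excerpt: Rhyacian 2300–2050; Ectasian 1400–1200; Devonian 419.2–358.9; Stenian 1200–1000; Permian 298.9–251.902; Ediacaran 635–538.8 (Ma).
Larger Ma is earlier, so the oldest is Rhyacian and the youngest is Permian; oldest to youngest: Rhyacian, Ectasian, Stenian, Ediacaran, Devonian, Permian.
Oldest start 2300 minus youngest end 251.902 gives 2048.098 Myr overall.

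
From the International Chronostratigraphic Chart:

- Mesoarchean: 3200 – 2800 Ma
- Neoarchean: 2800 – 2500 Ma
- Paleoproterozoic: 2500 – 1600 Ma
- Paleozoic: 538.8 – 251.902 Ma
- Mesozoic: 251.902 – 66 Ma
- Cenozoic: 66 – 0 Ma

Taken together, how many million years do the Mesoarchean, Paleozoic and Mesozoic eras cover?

Each duration: Mesoarchean = 400; Paleozoic = 286.898; Mesozoic = 185.902.
Sum: 400 + 286.898 + 185.902 = 872.8 Myr.

872.8 million years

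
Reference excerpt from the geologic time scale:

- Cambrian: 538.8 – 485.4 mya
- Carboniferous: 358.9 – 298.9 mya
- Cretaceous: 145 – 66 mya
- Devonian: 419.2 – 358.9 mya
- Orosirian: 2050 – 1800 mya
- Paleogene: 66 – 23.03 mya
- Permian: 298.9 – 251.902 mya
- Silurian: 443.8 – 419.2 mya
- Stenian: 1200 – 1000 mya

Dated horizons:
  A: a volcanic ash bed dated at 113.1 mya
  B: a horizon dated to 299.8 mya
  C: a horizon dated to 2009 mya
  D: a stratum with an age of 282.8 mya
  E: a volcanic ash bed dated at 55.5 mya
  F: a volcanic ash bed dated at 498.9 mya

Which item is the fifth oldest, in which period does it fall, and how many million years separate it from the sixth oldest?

A, in the Cretaceous; 57.6 million years to E

Sorted oldest-first by Ma: C (2009), F (498.9), B (299.8), D (282.8), A (113.1), E (55.5).
The fifth oldest is A at 113.1 Ma, which lies in 145–66 Ma: the Cretaceous.
The sixth oldest is E at 55.5 Ma; separation = |113.1 − 55.5| = 57.6 Myr.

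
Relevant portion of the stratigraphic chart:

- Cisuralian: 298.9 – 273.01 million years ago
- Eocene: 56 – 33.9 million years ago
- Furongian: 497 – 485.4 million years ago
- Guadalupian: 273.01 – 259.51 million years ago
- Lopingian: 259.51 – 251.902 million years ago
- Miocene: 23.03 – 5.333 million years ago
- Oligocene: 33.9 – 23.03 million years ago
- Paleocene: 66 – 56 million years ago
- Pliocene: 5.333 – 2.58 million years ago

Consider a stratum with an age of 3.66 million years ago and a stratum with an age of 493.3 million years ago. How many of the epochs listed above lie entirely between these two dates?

The older date is 493.3 Ma and the younger is 3.66 Ma.
Epochs with start < 493.3 and end > 3.66 Ma: Cisuralian (298.9–273.01), Guadalupian (273.01–259.51), Lopingian (259.51–251.902), Paleocene (66–56), Eocene (56–33.9), Oligocene (33.9–23.03), Miocene (23.03–5.333).
That is 7 complete epochs.

7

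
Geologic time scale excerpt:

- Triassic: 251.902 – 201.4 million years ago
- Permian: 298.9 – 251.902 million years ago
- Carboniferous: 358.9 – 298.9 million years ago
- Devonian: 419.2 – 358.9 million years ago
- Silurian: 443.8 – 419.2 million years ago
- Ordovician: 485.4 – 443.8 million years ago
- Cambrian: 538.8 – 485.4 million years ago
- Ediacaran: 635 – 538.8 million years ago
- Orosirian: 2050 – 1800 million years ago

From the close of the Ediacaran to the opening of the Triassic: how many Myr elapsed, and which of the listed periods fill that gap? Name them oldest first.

End of Ediacaran = 538.8 Ma; start of Triassic = 251.902 Ma.
Gap = 538.8 − 251.902 = 286.898 Myr.
Periods wholly inside 538.8–251.902 Ma: Cambrian (538.8–485.4), Ordovician (485.4–443.8), Silurian (443.8–419.2), Devonian (419.2–358.9), Carboniferous (358.9–298.9), Permian (298.9–251.902).

286.898 million years; Cambrian, Ordovician, Silurian, Devonian, Carboniferous, Permian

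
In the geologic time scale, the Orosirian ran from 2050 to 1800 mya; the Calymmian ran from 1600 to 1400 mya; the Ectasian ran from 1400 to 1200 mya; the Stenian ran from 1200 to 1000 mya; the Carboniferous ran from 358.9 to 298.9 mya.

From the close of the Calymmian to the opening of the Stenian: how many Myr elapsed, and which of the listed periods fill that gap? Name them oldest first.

200 million years; Ectasian

End of Calymmian = 1400 Ma; start of Stenian = 1200 Ma.
Gap = 1400 − 1200 = 200 Myr.
Periods wholly inside 1400–1200 Ma: Ectasian (1400–1200).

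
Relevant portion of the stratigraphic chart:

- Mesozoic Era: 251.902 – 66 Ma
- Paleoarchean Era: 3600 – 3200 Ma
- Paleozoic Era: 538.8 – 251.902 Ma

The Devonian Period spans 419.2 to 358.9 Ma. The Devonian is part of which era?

Paleozoic

The Devonian (419.2–358.9 Ma) lies entirely within 538.8–251.902 Ma, the Paleozoic Era.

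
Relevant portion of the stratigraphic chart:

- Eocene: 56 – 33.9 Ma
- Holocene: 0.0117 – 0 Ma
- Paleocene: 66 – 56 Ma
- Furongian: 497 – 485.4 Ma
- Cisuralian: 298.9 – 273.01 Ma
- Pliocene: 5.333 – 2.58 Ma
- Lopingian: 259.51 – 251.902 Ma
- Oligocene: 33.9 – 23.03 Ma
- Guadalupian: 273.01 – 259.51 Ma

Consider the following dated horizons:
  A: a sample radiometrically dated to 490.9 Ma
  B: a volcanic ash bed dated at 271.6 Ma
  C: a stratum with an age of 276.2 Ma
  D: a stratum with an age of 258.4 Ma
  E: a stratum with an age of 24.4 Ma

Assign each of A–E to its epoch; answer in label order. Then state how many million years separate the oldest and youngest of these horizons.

Match each age against the start–end ranges in the excerpt: A = 490.9 Ma → Furongian (497–485.4); B = 271.6 Ma → Guadalupian (273.01–259.51); C = 276.2 Ma → Cisuralian (298.9–273.01); D = 258.4 Ma → Lopingian (259.51–251.902); E = 24.4 Ma → Oligocene (33.9–23.03).
The largest age is 490.9 Ma and the smallest is 24.4 Ma; their difference is 466.5 Myr.

A — Furongian; B — Guadalupian; C — Cisuralian; D — Lopingian; E — Oligocene; span 466.5 million years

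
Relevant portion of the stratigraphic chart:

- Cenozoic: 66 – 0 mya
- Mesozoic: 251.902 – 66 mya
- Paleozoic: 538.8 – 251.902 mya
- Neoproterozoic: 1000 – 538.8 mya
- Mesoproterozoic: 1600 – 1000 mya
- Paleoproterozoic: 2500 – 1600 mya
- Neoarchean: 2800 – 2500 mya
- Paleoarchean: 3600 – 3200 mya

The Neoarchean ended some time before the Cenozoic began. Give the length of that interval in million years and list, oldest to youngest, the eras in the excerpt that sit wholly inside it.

End of Neoarchean = 2500 Ma; start of Cenozoic = 66 Ma.
Gap = 2500 − 66 = 2434 Myr.
Eras wholly inside 2500–66 Ma: Paleoproterozoic (2500–1600), Mesoproterozoic (1600–1000), Neoproterozoic (1000–538.8), Paleozoic (538.8–251.902), Mesozoic (251.902–66).

2434 million years; Paleoproterozoic, Mesoproterozoic, Neoproterozoic, Paleozoic, Mesozoic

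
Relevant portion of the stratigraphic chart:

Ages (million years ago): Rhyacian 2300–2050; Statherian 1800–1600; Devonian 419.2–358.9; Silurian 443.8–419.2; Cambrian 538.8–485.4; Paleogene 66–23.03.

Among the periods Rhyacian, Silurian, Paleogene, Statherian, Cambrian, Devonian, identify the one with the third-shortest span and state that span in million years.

Start − end for each: Rhyacian 2300 − 2050 = 250; Silurian 443.8 − 419.2 = 24.6; Paleogene 66 − 23.03 = 42.97; Statherian 1800 − 1600 = 200; Cambrian 538.8 − 485.4 = 53.4; Devonian 419.2 − 358.9 = 60.3.
Ranking these from shortest: Silurian < Paleogene < Cambrian < Devonian < Statherian < Rhyacian.
Position 3 in that ranking is Cambrian, which lasted 53.4 Myr.

Cambrian, 53.4 million years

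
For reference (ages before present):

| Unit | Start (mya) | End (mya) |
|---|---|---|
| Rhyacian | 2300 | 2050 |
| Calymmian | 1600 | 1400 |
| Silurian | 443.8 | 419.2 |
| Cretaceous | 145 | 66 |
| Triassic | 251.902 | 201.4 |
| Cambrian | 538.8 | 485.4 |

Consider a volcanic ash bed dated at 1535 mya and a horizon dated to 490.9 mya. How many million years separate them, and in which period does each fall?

1044.1 million years apart; the first in the Calymmian, the second in the Cambrian

Elapsed time: 1535 − 490.9 = 1044.1 Myr.
1535 Ma lies within 1600–1400 Ma: Calymmian.
490.9 Ma lies within 538.8–485.4 Ma: Cambrian.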